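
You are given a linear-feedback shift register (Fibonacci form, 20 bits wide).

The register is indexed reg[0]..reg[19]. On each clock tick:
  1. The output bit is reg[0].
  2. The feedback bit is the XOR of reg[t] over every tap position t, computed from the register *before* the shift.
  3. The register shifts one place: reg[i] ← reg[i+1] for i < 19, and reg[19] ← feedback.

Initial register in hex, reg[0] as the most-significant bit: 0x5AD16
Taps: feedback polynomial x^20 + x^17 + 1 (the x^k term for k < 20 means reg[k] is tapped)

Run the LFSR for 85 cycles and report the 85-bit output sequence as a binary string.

tick  register→output (feedback)
  0  01011010110100010110→0 (1)
  1  10110101101000101101→1 (0)
  2  01101011010001011010→0 (0)
  3  11010110100010110100→1 (0)
  4  10101101000101101000→1 (1)
  5  01011010001011010001→0 (0)
  6  10110100010110100010→1 (1)
  7  01101000101101000101→0 (1)
  8  11010001011010001011→1 (1)
  9  10100010110100010111→1 (0)
 10  01000101101000101110→0 (1)
 11  10001011010001011101→1 (0)
 12  00010110100010111010→0 (0)
 13  00101101000101110100→0 (1)
 14  01011010001011101001→0 (0)
 15  10110100010111010010→1 (1)
 16  01101000101110100101→0 (1)
 17  11010001011101001011→1 (1)
 18  10100010111010010111→1 (0)
 19  01000101110100101110→0 (1)
 20  10001011101001011101→1 (0)
 21  00010111010010111010→0 (0)
 22  00101110100101110100→0 (1)
 23  01011101001011101001→0 (0)
 24  10111010010111010010→1 (1)
 25  01110100101110100101→0 (1)
 26  11101001011101001011→1 (1)
 27  11010010111010010111→1 (0)
 28  10100101110100101110→1 (0)
 29  01001011101001011100→0 (1)
 30  10010111010010111001→1 (1)
 31  00101110100101110011→0 (0)
 32  01011101001011100110→0 (1)
 33  10111010010111001101→1 (0)
 34  01110100101110011010→0 (0)
 35  11101001011100110100→1 (0)
 36  11010010111001101000→1 (1)
 37  10100101110011010001→1 (1)
 38  01001011100110100011→0 (0)
 39  10010111001101000110→1 (0)
 40  00101110011010001100→0 (1)
 41  01011100110100011001→0 (0)
 42  10111001101000110010→1 (1)
 43  01110011010001100101→0 (1)
 44  11100110100011001011→1 (1)
 45  11001101000110010111→1 (0)
 46  10011010001100101110→1 (0)
 47  00110100011001011100→0 (1)
 48  01101000110010111001→0 (0)
 49  11010001100101110010→1 (1)
 50  10100011001011100101→1 (0)
 51  01000110010111001010→0 (0)
 52  10001100101110010100→1 (0)
 53  00011001011100101000→0 (0)
 54  00110010111001010000→0 (0)
 55  01100101110010100000→0 (0)
 56  11001011100101000000→1 (1)
 57  10010111001010000001→1 (1)
 58  00101110010100000011→0 (0)
 59  01011100101000000110→0 (1)
 60  10111001010000001101→1 (0)
 61  01110010100000011010→0 (0)
 62  11100101000000110100→1 (0)
 63  11001010000001101000→1 (1)
 64  10010100000011010001→1 (1)
 65  00101000000110100011→0 (0)
 66  01010000001101000110→0 (1)
 67  10100000011010001101→1 (0)
 68  01000000110100011010→0 (0)
 69  10000001101000110100→1 (0)
 70  00000011010001101000→0 (0)
 71  00000110100011010000→0 (0)
 72  00001101000110100000→0 (0)
 73  00011010001101000000→0 (0)
 74  00110100011010000000→0 (0)
 75  01101000110100000000→0 (0)
 76  11010001101000000000→1 (1)
 77  10100011010000000001→1 (1)
 78  01000110100000000011→0 (0)
 79  10001101000000000110→1 (0)
 80  00011010000000001100→0 (1)
 81  00110100000000011001→0 (0)
 82  01101000000000110010→0 (0)
 83  11010000000001100100→1 (0)
 84  10100000000011001000→1 (1)

0101101011010001011010001011101001011101001011100110100011001011100101000000110100011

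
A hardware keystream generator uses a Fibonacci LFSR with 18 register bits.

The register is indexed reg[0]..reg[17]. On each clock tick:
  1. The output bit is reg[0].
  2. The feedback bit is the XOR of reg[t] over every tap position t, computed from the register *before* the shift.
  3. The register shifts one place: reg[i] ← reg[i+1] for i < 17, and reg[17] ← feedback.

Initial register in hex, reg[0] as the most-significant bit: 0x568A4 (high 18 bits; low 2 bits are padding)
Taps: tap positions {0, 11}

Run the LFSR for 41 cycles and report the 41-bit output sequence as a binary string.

01010110100010100100000100100000110100011

tick  register→output (feedback)
  0  010101101000101001→0 (0)
  1  101011010001010010→1 (0)
  2  010110100010100100→0 (0)
  3  101101000101001000→1 (0)
  4  011010001010010000→0 (0)
  5  110100010100100000→1 (1)
  6  101000101001000001→1 (0)
  7  010001010010000010→0 (0)
  8  100010100100000100→1 (1)
  9  000101001000001001→0 (0)
 10  001010010000010010→0 (0)
 11  010100100000100100→0 (0)
 12  101001000001001000→1 (0)
 13  010010000010010000→0 (0)
 14  100100000100100000→1 (1)
 15  001000001001000001→0 (1)
 16  010000010010000011→0 (0)
 17  100000100100000110→1 (1)
 18  000001001000001101→0 (0)
 19  000010010000011010→0 (0)
 20  000100100000110100→0 (0)
 21  001001000001101000→0 (1)
 22  010010000011010001→0 (1)
 23  100100000110100011→1 (1)
 24  001000001101000111→0 (1)
 25  010000011010001111→0 (0)
 26  100000110100011110→1 (1)
 27  000001101000111101→0 (0)
 28  000011010001111010→0 (1)
 29  000110100011110101→0 (1)
 30  001101000111101011→0 (1)
 31  011010001111010111→0 (1)
 32  110100011110101111→1 (1)
 33  101000111101011111→1 (0)
 34  010001111010111110→0 (0)
 35  100011110101111100→1 (0)
 36  000111101011111000→0 (1)
 37  001111010111110001→0 (1)
 38  011110101111100011→0 (1)
 39  111101011111000111→1 (0)
 40  111010111110001110→1 (1)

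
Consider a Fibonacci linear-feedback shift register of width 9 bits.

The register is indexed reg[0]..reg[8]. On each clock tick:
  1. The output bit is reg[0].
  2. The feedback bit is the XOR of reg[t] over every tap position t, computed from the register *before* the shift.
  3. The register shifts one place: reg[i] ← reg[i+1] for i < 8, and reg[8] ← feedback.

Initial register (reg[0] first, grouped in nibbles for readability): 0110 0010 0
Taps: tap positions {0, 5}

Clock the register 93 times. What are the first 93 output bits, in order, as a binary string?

k : reg_k → out_k, fb_k
0: 011000100 → 0, fb=0
1: 110001000 → 1, fb=0
2: 100010000 → 1, fb=1
3: 000100001 → 0, fb=0
4: 001000010 → 0, fb=0
5: 010000100 → 0, fb=0
6: 100001000 → 1, fb=0
7: 000010000 → 0, fb=0
8: 000100000 → 0, fb=0
9: 001000000 → 0, fb=0
10: 010000000 → 0, fb=0
11: 100000000 → 1, fb=1
12: 000000001 → 0, fb=0
13: 000000010 → 0, fb=0
14: 000000100 → 0, fb=0
15: 000001000 → 0, fb=1
16: 000010001 → 0, fb=0
17: 000100010 → 0, fb=0
18: 001000100 → 0, fb=0
19: 010001000 → 0, fb=1
20: 100010001 → 1, fb=1
21: 000100011 → 0, fb=0
22: 001000110 → 0, fb=0
23: 010001100 → 0, fb=1
24: 100011001 → 1, fb=0
25: 000110010 → 0, fb=0
26: 001100100 → 0, fb=0
27: 011001000 → 0, fb=1
28: 110010001 → 1, fb=1
29: 100100011 → 1, fb=1
30: 001000111 → 0, fb=0
31: 010001110 → 0, fb=1
32: 100011101 → 1, fb=0
33: 000111010 → 0, fb=1
34: 001110101 → 0, fb=0
35: 011101010 → 0, fb=1
36: 111010101 → 1, fb=1
37: 110101011 → 1, fb=0
38: 101010110 → 1, fb=1
39: 010101101 → 0, fb=1
40: 101011011 → 1, fb=0
41: 010110110 → 0, fb=0
42: 101101100 → 1, fb=0
43: 011011000 → 0, fb=1
44: 110110001 → 1, fb=1
45: 101100011 → 1, fb=1
46: 011000111 → 0, fb=0
47: 110001110 → 1, fb=0
48: 100011100 → 1, fb=0
49: 000111000 → 0, fb=1
50: 001110001 → 0, fb=0
51: 011100010 → 0, fb=0
52: 111000100 → 1, fb=1
53: 110001001 → 1, fb=0
54: 100010010 → 1, fb=1
55: 000100101 → 0, fb=0
56: 001001010 → 0, fb=1
57: 010010101 → 0, fb=0
58: 100101010 → 1, fb=0
59: 001010100 → 0, fb=0
60: 010101000 → 0, fb=1
61: 101010001 → 1, fb=1
62: 010100011 → 0, fb=0
63: 101000110 → 1, fb=1
64: 010001101 → 0, fb=1
65: 100011011 → 1, fb=0
66: 000110110 → 0, fb=0
67: 001101100 → 0, fb=1
68: 011011001 → 0, fb=1
69: 110110011 → 1, fb=1
70: 101100111 → 1, fb=1
71: 011001111 → 0, fb=1
72: 110011111 → 1, fb=0
73: 100111110 → 1, fb=0
74: 001111100 → 0, fb=1
75: 011111001 → 0, fb=1
76: 111110011 → 1, fb=1
77: 111100111 → 1, fb=1
78: 111001111 → 1, fb=0
79: 110011110 → 1, fb=0
80: 100111100 → 1, fb=0
81: 001111000 → 0, fb=1
82: 011110001 → 0, fb=0
83: 111100010 → 1, fb=1
84: 111000101 → 1, fb=1
85: 110001011 → 1, fb=0
86: 100010110 → 1, fb=1
87: 000101101 → 0, fb=1
88: 001011011 → 0, fb=1
89: 010110111 → 0, fb=0
90: 101101110 → 1, fb=0
91: 011011100 → 0, fb=1
92: 110111001 → 1, fb=0

011000100001000000001000100011001000111010101101100011100010010101000110110011111001111000101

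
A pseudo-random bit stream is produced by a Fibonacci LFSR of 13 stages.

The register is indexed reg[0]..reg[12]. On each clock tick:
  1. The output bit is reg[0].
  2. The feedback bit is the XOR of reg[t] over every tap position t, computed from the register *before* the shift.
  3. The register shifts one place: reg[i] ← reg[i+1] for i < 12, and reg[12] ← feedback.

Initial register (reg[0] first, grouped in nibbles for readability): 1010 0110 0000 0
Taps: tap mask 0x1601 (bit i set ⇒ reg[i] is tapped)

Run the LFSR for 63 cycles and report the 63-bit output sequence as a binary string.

101001100000011011111111110111101000010000100011101101110000100

step | reg (before) | out | fb
   0 | 1010011000000 | 1 | 1
   1 | 0100110000001 | 0 | 1
   2 | 1001100000011 | 1 | 0
   3 | 0011000000110 | 0 | 1
   4 | 0110000001101 | 0 | 1
   5 | 1100000011011 | 1 | 1
   6 | 1000000110111 | 1 | 1
   7 | 0000001101111 | 0 | 1
   8 | 0000011011111 | 0 | 1
   9 | 0000110111111 | 0 | 1
  10 | 0001101111111 | 0 | 1
  11 | 0011011111111 | 0 | 1
  12 | 0110111111111 | 0 | 1
  13 | 1101111111111 | 1 | 0
  14 | 1011111111110 | 1 | 1
  15 | 0111111111101 | 0 | 1
  16 | 1111111111011 | 1 | 1
  17 | 1111111110111 | 1 | 1
  18 | 1111111101111 | 1 | 0
  19 | 1111111011110 | 1 | 1
  20 | 1111110111101 | 1 | 0
  21 | 1111101111010 | 1 | 0
  22 | 1111011110100 | 1 | 0
  23 | 1110111101000 | 1 | 0
  24 | 1101111010000 | 1 | 1
  25 | 1011110100001 | 1 | 0
  26 | 0111101000010 | 0 | 0
  27 | 1111010000100 | 1 | 0
  28 | 1110100001000 | 1 | 0
  29 | 1101000010000 | 1 | 1
  30 | 1010000100001 | 1 | 0
  31 | 0100001000010 | 0 | 0
  32 | 1000010000100 | 1 | 0
  33 | 0000100001000 | 0 | 1
  34 | 0001000010001 | 0 | 1
  35 | 0010000100011 | 0 | 1
  36 | 0100001000111 | 0 | 0
  37 | 1000010001110 | 1 | 1
  38 | 0000100011101 | 0 | 1
  39 | 0001000111011 | 0 | 0
  40 | 0010001110110 | 0 | 1
  41 | 0100011101101 | 0 | 1
  42 | 1000111011011 | 1 | 1
  43 | 0001110110111 | 0 | 0
  44 | 0011101101110 | 0 | 0
  45 | 0111011011100 | 0 | 0
  46 | 1110110111000 | 1 | 0
  47 | 1101101110000 | 1 | 1
  48 | 1011011100001 | 1 | 0
  49 | 0110111000010 | 0 | 0
  50 | 1101110000100 | 1 | 0
  51 | 1011100001000 | 1 | 0
  52 | 0111000010000 | 0 | 0
  53 | 1110000100000 | 1 | 1
  54 | 1100001000001 | 1 | 0
  55 | 1000010000010 | 1 | 1
  56 | 0000100000101 | 0 | 0
  57 | 0001000001010 | 0 | 1
  58 | 0010000010101 | 0 | 0
  59 | 0100000101010 | 0 | 1
  60 | 1000001010101 | 1 | 1
  61 | 0000010101011 | 0 | 0
  62 | 0000101010110 | 0 | 1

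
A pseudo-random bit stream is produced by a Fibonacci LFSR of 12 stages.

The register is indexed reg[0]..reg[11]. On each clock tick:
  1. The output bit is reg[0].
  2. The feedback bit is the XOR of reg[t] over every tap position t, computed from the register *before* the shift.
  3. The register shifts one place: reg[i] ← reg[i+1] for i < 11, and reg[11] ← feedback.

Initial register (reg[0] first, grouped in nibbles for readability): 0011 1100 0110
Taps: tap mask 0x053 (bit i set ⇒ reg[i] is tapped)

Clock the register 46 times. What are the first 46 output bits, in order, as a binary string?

k : reg_k → out_k, fb_k
0: 001111000110 → 0, fb=1
1: 011110001101 → 0, fb=0
2: 111100011010 → 1, fb=0
3: 111000110100 → 1, fb=1
4: 110001101001 → 1, fb=1
5: 100011010011 → 1, fb=0
6: 000110100110 → 0, fb=0
7: 001101001100 → 0, fb=0
8: 011010011000 → 0, fb=0
9: 110100110000 → 1, fb=1
10: 101001100001 → 1, fb=0
11: 010011000010 → 0, fb=0
12: 100110000100 → 1, fb=0
13: 001100001000 → 0, fb=0
14: 011000010000 → 0, fb=1
15: 110000100001 → 1, fb=1
16: 100001000011 → 1, fb=1
17: 000010000111 → 0, fb=1
18: 000100001111 → 0, fb=0
19: 001000011110 → 0, fb=0
20: 010000111100 → 0, fb=0
21: 100001111000 → 1, fb=0
22: 000011110000 → 0, fb=0
23: 000111100000 → 0, fb=0
24: 001111000000 → 0, fb=1
25: 011110000001 → 0, fb=0
26: 111100000010 → 1, fb=0
27: 111000000100 → 1, fb=0
28: 110000001000 → 1, fb=0
29: 100000010000 → 1, fb=1
30: 000000100001 → 0, fb=1
31: 000001000011 → 0, fb=0
32: 000010000110 → 0, fb=1
33: 000100001101 → 0, fb=0
34: 001000011010 → 0, fb=0
35: 010000110100 → 0, fb=0
36: 100001101000 → 1, fb=0
37: 000011010000 → 0, fb=1
38: 000110100001 → 0, fb=0
39: 001101000010 → 0, fb=0
40: 011010000100 → 0, fb=0
41: 110100001000 → 1, fb=0
42: 101000010000 → 1, fb=1
43: 010000100001 → 0, fb=0
44: 100001000010 → 1, fb=1
45: 000010000101 → 0, fb=1

0011110001101001100001000011110000001000011010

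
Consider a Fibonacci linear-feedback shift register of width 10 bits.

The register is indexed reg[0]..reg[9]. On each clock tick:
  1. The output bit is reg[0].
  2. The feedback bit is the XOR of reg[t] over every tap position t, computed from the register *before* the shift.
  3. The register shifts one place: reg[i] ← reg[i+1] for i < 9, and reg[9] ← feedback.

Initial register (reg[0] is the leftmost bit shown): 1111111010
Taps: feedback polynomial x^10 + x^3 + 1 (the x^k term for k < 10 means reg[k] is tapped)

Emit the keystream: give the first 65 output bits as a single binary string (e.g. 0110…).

step | reg (before) | out | fb
   0 | 1111111010 | 1 | 0
   1 | 1111110100 | 1 | 0
   2 | 1111101000 | 1 | 0
   3 | 1111010000 | 1 | 0
   4 | 1110100000 | 1 | 1
   5 | 1101000001 | 1 | 0
   6 | 1010000010 | 1 | 1
   7 | 0100000101 | 0 | 0
   8 | 1000001010 | 1 | 1
   9 | 0000010101 | 0 | 0
  10 | 0000101010 | 0 | 0
  11 | 0001010100 | 0 | 1
  12 | 0010101001 | 0 | 0
  13 | 0101010010 | 0 | 1
  14 | 1010100101 | 1 | 1
  15 | 0101001011 | 0 | 1
  16 | 1010010111 | 1 | 1
  17 | 0100101111 | 0 | 0
  18 | 1001011110 | 1 | 0
  19 | 0010111100 | 0 | 0
  20 | 0101111000 | 0 | 1
  21 | 1011110001 | 1 | 0
  22 | 0111100010 | 0 | 1
  23 | 1111000101 | 1 | 0
  24 | 1110001010 | 1 | 1
  25 | 1100010101 | 1 | 1
  26 | 1000101011 | 1 | 1
  27 | 0001010111 | 0 | 1
  28 | 0010101111 | 0 | 0
  29 | 0101011110 | 0 | 1
  30 | 1010111101 | 1 | 1
  31 | 0101111011 | 0 | 1
  32 | 1011110111 | 1 | 0
  33 | 0111101110 | 0 | 1
  34 | 1111011101 | 1 | 0
  35 | 1110111010 | 1 | 1
  36 | 1101110101 | 1 | 0
  37 | 1011101010 | 1 | 0
  38 | 0111010100 | 0 | 1
  39 | 1110101001 | 1 | 1
  40 | 1101010011 | 1 | 0
  41 | 1010100110 | 1 | 1
  42 | 0101001101 | 0 | 1
  43 | 1010011011 | 1 | 1
  44 | 0100110111 | 0 | 0
  45 | 1001101110 | 1 | 0
  46 | 0011011100 | 0 | 1
  47 | 0110111001 | 0 | 0
  48 | 1101110010 | 1 | 0
  49 | 1011100100 | 1 | 0
  50 | 0111001000 | 0 | 1
  51 | 1110010001 | 1 | 1
  52 | 1100100011 | 1 | 1
  53 | 1001000111 | 1 | 0
  54 | 0010001110 | 0 | 0
  55 | 0100011100 | 0 | 0
  56 | 1000111000 | 1 | 1
  57 | 0001110001 | 0 | 1
  58 | 0011100011 | 0 | 1
  59 | 0111000111 | 0 | 1
  60 | 1110001111 | 1 | 1
  61 | 1100011111 | 1 | 1
  62 | 1000111111 | 1 | 1
  63 | 0001111111 | 0 | 1
  64 | 0011111111 | 0 | 1

11111110100000101010010111100010101111011101010011011100100011100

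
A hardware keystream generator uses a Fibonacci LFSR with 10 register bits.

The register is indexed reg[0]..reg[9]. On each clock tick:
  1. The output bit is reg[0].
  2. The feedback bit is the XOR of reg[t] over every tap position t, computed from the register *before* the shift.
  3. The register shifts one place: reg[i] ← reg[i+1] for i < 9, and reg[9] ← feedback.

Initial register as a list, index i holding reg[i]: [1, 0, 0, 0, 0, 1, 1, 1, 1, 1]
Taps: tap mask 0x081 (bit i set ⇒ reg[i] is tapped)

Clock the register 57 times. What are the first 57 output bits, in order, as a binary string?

100001111101101010100010111101100111001111100000111001001

k : reg_k → out_k, fb_k
0: 1000011111 → 1, fb=0
1: 0000111110 → 0, fb=1
2: 0001111101 → 0, fb=1
3: 0011111011 → 0, fb=0
4: 0111110110 → 0, fb=1
5: 1111101101 → 1, fb=0
6: 1111011010 → 1, fb=1
7: 1110110101 → 1, fb=0
8: 1101101010 → 1, fb=1
9: 1011010101 → 1, fb=0
10: 0110101010 → 0, fb=0
11: 1101010100 → 1, fb=0
12: 1010101000 → 1, fb=1
13: 0101010001 → 0, fb=0
14: 1010100010 → 1, fb=1
15: 0101000101 → 0, fb=1
16: 1010001011 → 1, fb=1
17: 0100010111 → 0, fb=1
18: 1000101111 → 1, fb=0
19: 0001011110 → 0, fb=1
20: 0010111101 → 0, fb=1
21: 0101111011 → 0, fb=0
22: 1011110110 → 1, fb=0
23: 0111101100 → 0, fb=1
24: 1111011001 → 1, fb=1
25: 1110110011 → 1, fb=1
26: 1101100111 → 1, fb=0
27: 1011001110 → 1, fb=0
28: 0110011100 → 0, fb=1
29: 1100111001 → 1, fb=1
30: 1001110011 → 1, fb=1
31: 0011100111 → 0, fb=1
32: 0111001111 → 0, fb=1
33: 1110011111 → 1, fb=0
34: 1100111110 → 1, fb=0
35: 1001111100 → 1, fb=0
36: 0011111000 → 0, fb=0
37: 0111110000 → 0, fb=0
38: 1111100000 → 1, fb=1
39: 1111000001 → 1, fb=1
40: 1110000011 → 1, fb=1
41: 1100000111 → 1, fb=0
42: 1000001110 → 1, fb=0
43: 0000011100 → 0, fb=1
44: 0000111001 → 0, fb=0
45: 0001110010 → 0, fb=0
46: 0011100100 → 0, fb=1
47: 0111001001 → 0, fb=0
48: 1110010010 → 1, fb=1
49: 1100100101 → 1, fb=0
50: 1001001010 → 1, fb=1
51: 0010010101 → 0, fb=1
52: 0100101011 → 0, fb=0
53: 1001010110 → 1, fb=0
54: 0010101100 → 0, fb=1
55: 0101011001 → 0, fb=0
56: 1010110010 → 1, fb=1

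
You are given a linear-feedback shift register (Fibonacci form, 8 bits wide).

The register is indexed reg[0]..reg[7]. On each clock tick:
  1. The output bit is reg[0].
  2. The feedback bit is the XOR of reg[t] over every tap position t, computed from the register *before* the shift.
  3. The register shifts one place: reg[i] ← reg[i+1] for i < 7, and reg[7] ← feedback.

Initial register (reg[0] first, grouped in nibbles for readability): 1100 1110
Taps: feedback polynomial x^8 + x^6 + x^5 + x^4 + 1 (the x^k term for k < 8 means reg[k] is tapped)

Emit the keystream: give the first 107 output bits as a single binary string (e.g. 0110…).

tick  register→output (feedback)
  0  11001110→1 (0)
  1  10011100→1 (1)
  2  00111001→0 (1)
  3  01110011→0 (1)
  4  11100111→1 (1)
  5  11001111→1 (0)
  6  10011110→1 (0)
  7  00111100→0 (0)
  8  01111000→0 (1)
  9  11110001→1 (1)
 10  11100011→1 (0)
 11  11000110→1 (1)
 12  10001101→1 (1)
 13  00011011→0 (0)
 14  00110110→0 (0)
 15  01101100→0 (0)
 16  11011000→1 (0)
 17  10110000→1 (1)
 18  01100001→0 (0)
 19  11000010→1 (0)
 20  10000100→1 (0)
 21  00001000→0 (1)
 22  00010001→0 (0)
 23  00100010→0 (1)
 24  01000101→0 (1)
 25  10001011→1 (1)
 26  00010111→0 (0)
 27  00101110→0 (1)
 28  01011101→0 (0)
 29  10111010→1 (1)
 30  01110101→0 (1)
 31  11101011→1 (1)
 32  11010111→1 (1)
 33  10101111→1 (0)
 34  01011110→0 (1)
 35  10111101→1 (1)
 36  01111011→0 (0)
 37  11110110→1 (1)
 38  11101101→1 (1)
 39  11011011→1 (1)
 40  10110111→1 (1)
 41  01101111→0 (1)
 42  11011111→1 (0)
 43  10111110→1 (0)
 44  01111100→0 (0)
 45  11111000→1 (0)
 46  11110000→1 (1)
 47  11100001→1 (1)
 48  11000011→1 (0)
 49  10000110→1 (1)
 50  00001101→0 (0)
 51  00011010→0 (0)
 52  00110100→0 (1)
 53  01101001→0 (1)
 54  11010011→1 (0)
 55  10100110→1 (1)
 56  01001101→0 (0)
 57  10011010→1 (1)
 58  00110101→0 (1)
 59  01101011→0 (0)
 60  11010110→1 (1)
 61  10101101→1 (1)
 62  01011011→0 (0)
 63  10110110→1 (1)
 64  01101101→0 (0)
 65  11011010→1 (1)
 66  10110101→1 (0)
 67  01101010→0 (0)
 68  11010100→1 (0)
 69  10101000→1 (0)
 70  01010000→0 (0)
 71  10100000→1 (1)
 72  01000001→0 (0)
 73  10000010→1 (0)
 74  00000100→0 (1)
 75  00001001→0 (1)
 76  00010011→0 (1)
 77  00100111→0 (0)
 78  01001110→0 (1)
 79  10011101→1 (1)
 80  00111011→0 (0)
 81  01110110→0 (0)
 82  11101100→1 (1)
 83  11011001→1 (0)
 84  10110010→1 (0)
 85  01100100→0 (1)
 86  11001001→1 (0)
 87  10010010→1 (0)
 88  00100100→0 (1)
 89  01001001→0 (1)
 90  10010011→1 (0)
 91  00100110→0 (0)
 92  01001100→0 (0)
 93  10011000→1 (0)
 94  00110000→0 (0)
 95  01100000→0 (0)
 96  11000000→1 (1)
 97  10000001→1 (1)
 98  00000011→0 (1)
 99  00000111→0 (0)
100  00001110→0 (1)
101  00011101→0 (0)
102  00111010→0 (0)
103  01110100→0 (1)
104  11101001→1 (0)
105  11010010→1 (0)
106  10100100→1 (0)

11001110011110001101100001000101110101111011011111000011010011010110110101000001001110110010010011000000111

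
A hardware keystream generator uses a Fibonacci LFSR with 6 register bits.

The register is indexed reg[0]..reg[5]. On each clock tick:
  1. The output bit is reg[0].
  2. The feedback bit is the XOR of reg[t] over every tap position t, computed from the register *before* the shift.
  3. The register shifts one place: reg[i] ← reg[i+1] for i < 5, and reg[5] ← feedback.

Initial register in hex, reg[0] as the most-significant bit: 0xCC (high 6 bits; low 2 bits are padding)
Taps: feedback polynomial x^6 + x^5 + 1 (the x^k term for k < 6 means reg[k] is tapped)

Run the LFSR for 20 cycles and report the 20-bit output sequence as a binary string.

11001101110110100100

tick  register→output (feedback)
  0  110011→1 (0)
  1  100110→1 (1)
  2  001101→0 (1)
  3  011011→0 (1)
  4  110111→1 (0)
  5  101110→1 (1)
  6  011101→0 (1)
  7  111011→1 (0)
  8  110110→1 (1)
  9  101101→1 (0)
 10  011010→0 (0)
 11  110100→1 (1)
 12  101001→1 (0)
 13  010010→0 (0)
 14  100100→1 (1)
 15  001001→0 (1)
 16  010011→0 (1)
 17  100111→1 (0)
 18  001110→0 (0)
 19  011100→0 (0)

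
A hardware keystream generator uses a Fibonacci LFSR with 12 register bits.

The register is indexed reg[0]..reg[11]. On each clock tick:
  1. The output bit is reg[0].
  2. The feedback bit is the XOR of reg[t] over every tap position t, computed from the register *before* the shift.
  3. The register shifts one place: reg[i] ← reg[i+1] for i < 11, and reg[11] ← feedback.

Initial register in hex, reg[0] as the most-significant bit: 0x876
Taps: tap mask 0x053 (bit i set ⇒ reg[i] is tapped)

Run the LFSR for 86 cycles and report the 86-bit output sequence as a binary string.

tick  register→output (feedback)
  0  100001110110→1 (0)
  1  000011101100→0 (0)
  2  000111011000→0 (1)
  3  001110110001→0 (0)
  4  011101100010→0 (0)
  5  111011000100→1 (1)
  6  110110001001→1 (1)
  7  101100010011→1 (1)
  8  011000100111→0 (0)
  9  110001001110→1 (0)
 10  100010011100→1 (0)
 11  000100111000→0 (1)
 12  001001110001→0 (1)
 13  010011100011→0 (1)
 14  100111000111→1 (0)
 15  001110001110→0 (1)
 16  011100011101→0 (1)
 17  111000111011→1 (1)
 18  110001110111→1 (1)
 19  100011101111→1 (1)
 20  000111011111→0 (1)
 21  001110111111→0 (0)
 22  011101111110→0 (0)
 23  111011111100→1 (0)
 24  110111111000→1 (0)
 25  101111110000→1 (1)
 26  011111100001→0 (1)
 27  111111000011→1 (1)
 28  111110000111→1 (1)
 29  111100001111→1 (0)
 30  111000011110→1 (0)
 31  110000111100→1 (1)
 32  100001111001→1 (0)
 33  000011110010→0 (0)
 34  000111100100→0 (0)
 35  001111001000→0 (1)
 36  011110010001→0 (0)
 37  111100100010→1 (1)
 38  111001000101→1 (0)
 39  110010001010→1 (1)
 40  100100010101→1 (1)
 41  001000101011→0 (1)
 42  010001010111→0 (1)
 43  100010101111→1 (1)
 44  000101011111→0 (0)
 45  001010111110→0 (0)
 46  010101111100→0 (0)
 47  101011111000→1 (1)
 48  010111110001→0 (1)
 49  101111100011→1 (1)
 50  011111000111→0 (0)
 51  111110001110→1 (1)
 52  111100011101→1 (0)
 53  111000111010→1 (1)
 54  110001110101→1 (1)
 55  100011101011→1 (1)
 56  000111010111→0 (1)
 57  001110101111→0 (0)
 58  011101011110→0 (1)
 59  111010111101→1 (0)
 60  110101111010→1 (1)
 61  101011110101→1 (1)
 62  010111101011→0 (1)
 63  101111010111→1 (0)
 64  011110101110→0 (1)
 65  111101011101→1 (0)
 66  111010111010→1 (0)
 67  110101110100→1 (1)
 68  101011101001→1 (1)
 69  010111010011→0 (0)
 70  101110100110→1 (1)
 71  011101001101→0 (1)
 72  111010011011→1 (1)
 73  110100110111→1 (1)
 74  101001101111→1 (0)
 75  010011011110→0 (0)
 76  100110111100→1 (1)
 77  001101111001→0 (1)
 78  011011110011→0 (1)
 79  110111100111→1 (0)
 80  101111001110→1 (0)
 81  011110011100→0 (0)
 82  111100111000→1 (1)
 83  111001110001→1 (1)
 84  110011100011→1 (0)
 85  100111000110→1 (0)

10000111011000100111000111011111100001111001000101011111000111010111101011101001101111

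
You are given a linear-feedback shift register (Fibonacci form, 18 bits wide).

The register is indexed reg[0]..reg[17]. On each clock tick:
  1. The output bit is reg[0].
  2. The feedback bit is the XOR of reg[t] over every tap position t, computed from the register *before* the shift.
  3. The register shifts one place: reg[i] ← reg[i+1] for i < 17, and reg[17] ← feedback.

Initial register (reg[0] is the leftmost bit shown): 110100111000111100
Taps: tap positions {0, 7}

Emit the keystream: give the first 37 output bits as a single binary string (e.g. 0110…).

tick  register→output (feedback)
  0  110100111000111100→1 (0)
  1  101001110001111000→1 (0)
  2  010011100011110000→0 (0)
  3  100111000111100000→1 (1)
  4  001110001111000001→0 (0)
  5  011100011110000010→0 (1)
  6  111000111100000101→1 (0)
  7  110001111000001010→1 (0)
  8  100011110000010100→1 (0)
  9  000111100000101000→0 (0)
 10  001111000001010000→0 (0)
 11  011110000010100000→0 (0)
 12  111100000101000000→1 (1)
 13  111000001010000001→1 (1)
 14  110000010100000011→1 (0)
 15  100000101000000110→1 (1)
 16  000001010000001101→0 (1)
 17  000010100000011011→0 (0)
 18  000101000000110110→0 (0)
 19  001010000001101100→0 (0)
 20  010100000011011000→0 (0)
 21  101000000110110000→1 (1)
 22  010000001101100001→0 (0)
 23  100000011011000010→1 (0)
 24  000000110110000100→0 (1)
 25  000001101100001001→0 (0)
 26  000011011000010010→0 (1)
 27  000110110000100101→0 (1)
 28  001101100001001011→0 (0)
 29  011011000010010110→0 (0)
 30  110110000100101100→1 (1)
 31  101100001001011001→1 (1)
 32  011000010010110011→0 (1)
 33  110000100101100111→1 (1)
 34  100001001011001111→1 (1)
 35  000010010110011111→0 (1)
 36  000100101100111111→0 (0)

1101001110001111000001010000001101100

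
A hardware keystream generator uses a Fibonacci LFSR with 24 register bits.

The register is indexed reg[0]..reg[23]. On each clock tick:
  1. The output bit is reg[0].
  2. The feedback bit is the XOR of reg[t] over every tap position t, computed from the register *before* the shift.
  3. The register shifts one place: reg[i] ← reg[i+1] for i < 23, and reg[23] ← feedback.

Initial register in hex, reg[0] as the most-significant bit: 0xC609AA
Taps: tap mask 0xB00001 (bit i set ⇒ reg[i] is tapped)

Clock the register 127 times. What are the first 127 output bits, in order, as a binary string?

tick  register→output (feedback)
  0  110001100000100110101010→1 (0)
  1  100011000001001101010100→1 (0)
  2  000110000010011010101000→0 (1)
  3  001100000100110101010001→0 (1)
  4  011000001001101010100011→0 (1)
  5  110000010011010101000111→1 (1)
  6  100000100110101010001111→1 (0)
  7  000001001101010100011110→0 (0)
  8  000010011010101000111100→0 (0)
  9  000100110101010001111000→0 (1)
 10  001001101010100011110001→0 (1)
 11  010011010101000111100011→0 (1)
 12  100110101010001111000111→1 (1)
 13  001101010100011110001111→0 (1)
 14  011010101000111100011111→0 (1)
 15  110101010001111000111111→1 (0)
 16  101010100011110001111110→1 (1)
 17  010101000111100011111101→0 (1)
 18  101010001111000111111011→1 (1)
 19  010100011110001111110111→0 (0)
 20  101000111100011111101110→1 (1)
 21  010001111000111111011101→0 (1)
 22  100011110001111110111011→1 (1)
 23  000111100011111101110111→0 (0)
 24  001111000111111011101110→0 (0)
 25  011110001111110111011100→0 (0)
 26  111100011111101110111000→1 (0)
 27  111000111111011101110000→1 (1)
 28  110001111110111011100001→1 (0)
 29  100011111101110111000010→1 (1)
 30  000111111011101110000101→0 (0)
 31  001111110111011100001010→0 (1)
 32  011111101110111000010101→0 (0)
 33  111111011101110000101010→1 (0)
 34  111110111011100001010100→1 (0)
 35  111101110111000010101000→1 (0)
 36  111011101110000101010000→1 (1)
 37  110111011100001010100001→1 (0)
 38  101110111000010101000010→1 (1)
 39  011101110000101010000101→0 (0)
 40  111011100001010100001010→1 (0)
 41  110111000010101000010100→1 (0)
 42  101110000101010000101000→1 (0)
 43  011100001010100001010000→0 (0)
 44  111000010101000010100000→1 (1)
 45  110000101010000101000001→1 (0)
 46  100001010100001010000010→1 (1)
 47  000010101000010100000101→0 (0)
 48  000101010000101000001010→0 (1)
 49  001010100001010000010101→0 (0)
 50  010101000010100000101010→0 (1)
 51  101010000101000001010101→1 (1)
 52  010100001010000010101011→0 (0)
 53  101000010100000101010110→1 (0)
 54  010000101000001010101100→0 (0)
 55  100001010000010101011000→1 (0)
 56  000010100000101010110000→0 (0)
 57  000101000001010101100000→0 (0)
 58  001010000010101011000000→0 (0)
 59  010100000101010110000000→0 (0)
 60  101000001010101100000000→1 (1)
 61  010000010101011000000001→0 (1)
 62  100000101010110000000011→1 (0)
 63  000001010101100000000110→0 (1)
 64  000010101011000000001101→0 (1)
 65  000101010110000000011011→0 (0)
 66  001010101100000000110110→0 (1)
 67  010101011000000001101101→0 (1)
 68  101010110000000011011011→1 (1)
 69  010101100000000110110111→0 (0)
 70  101011000000001101101110→1 (1)
 71  010110000000011011011101→0 (1)
 72  101100000000110110111011→1 (1)
 73  011000000001101101110111→0 (0)
 74  110000000011011011101110→1 (1)
 75  100000000110110111011101→1 (0)
 76  000000001101101110111010→0 (1)
 77  000000011011011101110101→0 (0)
 78  000000110110111011101010→0 (1)
 79  000001101101110111010101→0 (0)
 80  000011011011101110101010→0 (1)
 81  000110110111011101010101→0 (0)
 82  001101101110111010101010→0 (1)
 83  011011011101110101010101→0 (0)
 84  110110111011101010101010→1 (0)
 85  101101110111010101010100→1 (0)
 86  011011101110101010101000→0 (1)
 87  110111011101010101010001→1 (0)
 88  101110111010101010100010→1 (1)
 89  011101110101010101000101→0 (0)
 90  111011101010101010001010→1 (0)
 91  110111010101010100010100→1 (0)
 92  101110101010101000101000→1 (0)
 93  011101010101010001010000→0 (0)
 94  111010101010100010100000→1 (1)
 95  110101010101000101000001→1 (0)
 96  101010101010001010000010→1 (1)
 97  010101010100010100000101→0 (0)
 98  101010101000101000001010→1 (0)
 99  010101010001010000010100→0 (1)
100  101010100010100000101001→1 (1)
101  010101000101000001010011→0 (1)
102  101010001010000010100111→1 (1)
103  010100010100000101001111→0 (1)
104  101000101000001010011111→1 (0)
105  010001010000010100111110→0 (0)
106  100010100000101001111100→1 (1)
107  000101000001010011111001→0 (0)
108  001010000010100111110010→0 (0)
109  010100000101001111100100→0 (1)
110  101000001010011111001001→1 (1)
111  010000010100111110010011→0 (1)
112  100000101001111100100111→1 (1)
113  000001010011111001001111→0 (1)
114  000010100111110010011111→0 (1)
115  000101001111100100111111→0 (1)
116  001010011111001001111111→0 (1)
117  010100111110010011111111→0 (1)
118  101001111100100111111111→1 (0)
119  010011111001001111111110→0 (0)
120  100111110010011111111100→1 (1)
121  001111100100111111111001→0 (0)
122  011111001001111111110010→0 (0)
123  111110010011111111100100→1 (0)
124  111100100111111111001000→1 (0)
125  111001001111111110010000→1 (1)
126  110010011111111100100001→1 (0)

1100011000001001101010100011110001111110111011100001010100001010000010101011000000001101101110111010101010100010100000101001111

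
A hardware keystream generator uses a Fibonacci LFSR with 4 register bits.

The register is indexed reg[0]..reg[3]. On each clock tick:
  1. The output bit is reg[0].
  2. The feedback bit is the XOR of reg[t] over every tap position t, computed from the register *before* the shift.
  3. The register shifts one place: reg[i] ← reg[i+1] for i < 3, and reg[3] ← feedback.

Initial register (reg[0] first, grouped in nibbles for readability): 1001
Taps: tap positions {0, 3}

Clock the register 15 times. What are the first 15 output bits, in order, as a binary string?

100100011110101

step | reg (before) | out | fb
   0 | 1001 | 1 | 0
   1 | 0010 | 0 | 0
   2 | 0100 | 0 | 0
   3 | 1000 | 1 | 1
   4 | 0001 | 0 | 1
   5 | 0011 | 0 | 1
   6 | 0111 | 0 | 1
   7 | 1111 | 1 | 0
   8 | 1110 | 1 | 1
   9 | 1101 | 1 | 0
  10 | 1010 | 1 | 1
  11 | 0101 | 0 | 1
  12 | 1011 | 1 | 0
  13 | 0110 | 0 | 0
  14 | 1100 | 1 | 1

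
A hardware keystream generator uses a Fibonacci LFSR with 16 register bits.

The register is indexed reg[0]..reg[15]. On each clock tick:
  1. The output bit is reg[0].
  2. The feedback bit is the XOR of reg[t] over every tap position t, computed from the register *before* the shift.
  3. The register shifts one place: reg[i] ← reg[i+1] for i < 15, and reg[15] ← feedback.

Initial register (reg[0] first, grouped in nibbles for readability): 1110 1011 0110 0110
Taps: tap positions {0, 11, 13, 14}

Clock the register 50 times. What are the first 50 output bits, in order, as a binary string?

11101011011001101010001010000010011001000010110111

tick  register→output (feedback)
  0  1110101101100110→1 (1)
  1  1101011011001101→1 (0)
  2  1010110110011010→1 (1)
  3  0101101100110101→0 (0)
  4  1011011001101010→1 (0)
  5  0110110011010100→0 (0)
  6  1101100110101000→1 (1)
  7  1011001101010001→1 (0)
  8  0110011010100010→0 (1)
  9  1100110101000101→1 (0)
 10  1001101010001010→1 (0)
 11  0011010100010100→0 (0)
 12  0110101000101000→0 (0)
 13  1101010001010000→1 (0)
 14  1010100010100000→1 (1)
 15  0101000101000001→0 (0)
 16  1010001010000010→1 (0)
 17  0100010100000100→0 (1)
 18  1000101000001001→1 (1)
 19  0001010000010011→0 (0)
 20  0010100000100110→0 (0)
 21  0101000001001100→0 (1)
 22  1010000010011001→1 (0)
 23  0100000100110010→0 (0)
 24  1000001001100100→1 (0)
 25  0000010011001000→0 (0)
 26  0000100110010000→0 (1)
 27  0001001100100001→0 (0)
 28  0010011001000010→0 (1)
 29  0100110010000101→0 (1)
 30  1001100100001011→1 (0)
 31  0011001000010110→0 (1)
 32  0110010000101101→0 (1)
 33  1100100001011011→1 (1)
 34  1001000010110111→1 (0)
 35  0010000101101110→0 (0)
 36  0100001011011100→0 (0)
 37  1000010110111000→1 (0)
 38  0000101101110000→0 (1)
 39  0001011011100001→0 (0)
 40  0010110111000010→0 (1)
 41  0101101110000101→0 (1)
 42  1011011100001011→1 (0)
 43  0110111000010110→0 (1)
 44  1101110000101101→1 (0)
 45  1011100001011010→1 (1)
 46  0111000010110101→0 (0)
 47  1110000101101010→1 (0)
 48  1100001011010100→1 (1)
 49  1000010110101001→1 (1)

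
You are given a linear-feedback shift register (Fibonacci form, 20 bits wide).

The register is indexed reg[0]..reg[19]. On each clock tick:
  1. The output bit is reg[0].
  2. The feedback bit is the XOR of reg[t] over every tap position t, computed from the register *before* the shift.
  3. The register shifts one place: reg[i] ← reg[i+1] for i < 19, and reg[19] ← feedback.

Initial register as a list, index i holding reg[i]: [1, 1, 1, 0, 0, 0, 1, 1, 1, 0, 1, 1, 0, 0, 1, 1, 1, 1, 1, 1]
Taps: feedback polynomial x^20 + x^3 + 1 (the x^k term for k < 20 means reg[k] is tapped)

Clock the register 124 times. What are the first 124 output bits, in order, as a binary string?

tick  register→output (feedback)
  0  11100011101100111111→1 (1)
  1  11000111011001111111→1 (1)
  2  10001110110011111111→1 (1)
  3  00011101100111111111→0 (1)
  4  00111011001111111111→0 (1)
  5  01110110011111111111→0 (1)
  6  11101100111111111111→1 (1)
  7  11011001111111111111→1 (0)
  8  10110011111111111110→1 (0)
  9  01100111111111111100→0 (0)
 10  11001111111111111000→1 (1)
 11  10011111111111110001→1 (0)
 12  00111111111111100010→0 (1)
 13  01111111111111000101→0 (1)
 14  11111111111110001011→1 (0)
 15  11111111111100010110→1 (0)
 16  11111111111000101100→1 (0)
 17  11111111110001011000→1 (0)
 18  11111111100010110000→1 (0)
 19  11111111000101100000→1 (0)
 20  11111110001011000000→1 (0)
 21  11111100010110000000→1 (0)
 22  11111000101100000000→1 (0)
 23  11110001011000000000→1 (0)
 24  11100010110000000000→1 (1)
 25  11000101100000000001→1 (1)
 26  10001011000000000011→1 (1)
 27  00010110000000000111→0 (1)
 28  00101100000000001111→0 (0)
 29  01011000000000011110→0 (1)
 30  10110000000000111101→1 (0)
 31  01100000000001111010→0 (0)
 32  11000000000011110100→1 (1)
 33  10000000000111101001→1 (1)
 34  00000000001111010011→0 (0)
 35  00000000011110100110→0 (0)
 36  00000000111101001100→0 (0)
 37  00000001111010011000→0 (0)
 38  00000011110100110000→0 (0)
 39  00000111101001100000→0 (0)
 40  00001111010011000000→0 (0)
 41  00011110100110000000→0 (1)
 42  00111101001100000001→0 (1)
 43  01111010011000000011→0 (1)
 44  11110100110000000111→1 (0)
 45  11101001100000001110→1 (1)
 46  11010011000000011101→1 (0)
 47  10100110000000111010→1 (1)
 48  01001100000001110101→0 (0)
 49  10011000000011101010→1 (0)
 50  00110000000111010100→0 (1)
 51  01100000001110101001→0 (0)
 52  11000000011101010010→1 (1)
 53  10000000111010100101→1 (1)
 54  00000001110101001011→0 (0)
 55  00000011101010010110→0 (0)
 56  00000111010100101100→0 (0)
 57  00001110101001011000→0 (0)
 58  00011101010010110000→0 (1)
 59  00111010100101100001→0 (1)
 60  01110101001011000011→0 (1)
 61  11101010010110000111→1 (1)
 62  11010100101100001111→1 (0)
 63  10101001011000011110→1 (1)
 64  01010010110000111101→0 (1)
 65  10100101100001111011→1 (1)
 66  01001011000011110111→0 (0)
 67  10010110000111101110→1 (0)
 68  00101100001111011100→0 (0)
 69  01011000011110111000→0 (1)
 70  10110000111101110001→1 (0)
 71  01100001111011100010→0 (0)
 72  11000011110111000100→1 (1)
 73  10000111101110001001→1 (1)
 74  00001111011100010011→0 (0)
 75  00011110111000100110→0 (1)
 76  00111101110001001101→0 (1)
 77  01111011100010011011→0 (1)
 78  11110111000100110111→1 (0)
 79  11101110001001101110→1 (1)
 80  11011100010011011101→1 (0)
 81  10111000100110111010→1 (0)
 82  01110001001101110100→0 (1)
 83  11100010011011101001→1 (1)
 84  11000100110111010011→1 (1)
 85  10001001101110100111→1 (1)
 86  00010011011101001111→0 (1)
 87  00100110111010011111→0 (0)
 88  01001101110100111110→0 (0)
 89  10011011101001111100→1 (0)
 90  00110111010011111000→0 (1)
 91  01101110100111110001→0 (0)
 92  11011101001111100010→1 (0)
 93  10111010011111000100→1 (0)
 94  01110100111110001000→0 (1)
 95  11101001111100010001→1 (1)
 96  11010011111000100011→1 (0)
 97  10100111110001000110→1 (1)
 98  01001111100010001101→0 (0)
 99  10011111000100011010→1 (0)
100  00111110001000110100→0 (1)
101  01111100010001101001→0 (1)
102  11111000100011010011→1 (0)
103  11110001000110100110→1 (0)
104  11100010001101001100→1 (1)
105  11000100011010011001→1 (1)
106  10001000110100110011→1 (1)
107  00010001101001100111→0 (1)
108  00100011010011001111→0 (0)
109  01000110100110011110→0 (0)
110  10001101001100111100→1 (1)
111  00011010011001111001→0 (1)
112  00110100110011110011→0 (1)
113  01101001100111100111→0 (0)
114  11010011001111001110→1 (0)
115  10100110011110011100→1 (1)
116  01001100111100111001→0 (0)
117  10011001111001110010→1 (0)
118  00110011110011100100→0 (1)
119  01100111100111001001→0 (0)
120  11001111001110010010→1 (1)
121  10011110011100100101→1 (0)
122  00111100111001001010→0 (1)
123  01111001110010010101→0 (1)

1110001110110011111111111110001011000000000011110100110000000111010100101100001111011100010011011101001111100010001101001100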